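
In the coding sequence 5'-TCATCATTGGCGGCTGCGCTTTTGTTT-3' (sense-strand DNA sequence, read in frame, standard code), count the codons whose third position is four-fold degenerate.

6

Codon 1 TCA (Ser): third position 4-fold.
Codon 2 TCA (Ser): third position 4-fold.
Codon 3 TTG (Leu): third position 2-fold.
Codon 4 GCG (Ala): third position 4-fold.
Codon 5 GCT (Ala): third position 4-fold.
Codon 6 GCG (Ala): third position 4-fold.
Codon 7 CTT (Leu): third position 4-fold.
Codon 8 TTG (Leu): third position 2-fold.
Codon 9 TTT (Phe): third position 2-fold.
Four-fold degenerate third positions: 6.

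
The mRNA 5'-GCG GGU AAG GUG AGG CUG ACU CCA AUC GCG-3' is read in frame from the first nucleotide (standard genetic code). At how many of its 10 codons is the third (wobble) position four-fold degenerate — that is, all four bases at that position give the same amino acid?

Codon 1 GCG (Ala): third position 4-fold.
Codon 2 GGU (Gly): third position 4-fold.
Codon 3 AAG (Lys): third position 2-fold.
Codon 4 GUG (Val): third position 4-fold.
Codon 5 AGG (Arg): third position 2-fold.
Codon 6 CUG (Leu): third position 4-fold.
Codon 7 ACU (Thr): third position 4-fold.
Codon 8 CCA (Pro): third position 4-fold.
Codon 9 AUC (Ile): third position 3-fold.
Codon 10 GCG (Ala): third position 4-fold.
Four-fold degenerate third positions: 7.

7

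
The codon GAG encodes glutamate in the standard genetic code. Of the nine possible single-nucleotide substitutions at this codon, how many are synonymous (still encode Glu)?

1

Position 1: none → 0 synonymous.
Position 2: none → 0 synonymous.
Position 3: GAA → 1 synonymous.
Total: 0 + 0 + 1 = 1.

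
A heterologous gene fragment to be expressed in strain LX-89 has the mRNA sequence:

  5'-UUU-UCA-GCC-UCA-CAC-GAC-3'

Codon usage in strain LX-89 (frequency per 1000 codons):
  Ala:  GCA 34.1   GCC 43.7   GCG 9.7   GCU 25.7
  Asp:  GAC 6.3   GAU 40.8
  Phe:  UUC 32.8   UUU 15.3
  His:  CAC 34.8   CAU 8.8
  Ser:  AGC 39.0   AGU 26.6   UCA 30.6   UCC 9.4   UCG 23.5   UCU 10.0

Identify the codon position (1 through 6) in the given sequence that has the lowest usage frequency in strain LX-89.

6

Codon 1 UUU (Phe): 15.3 per 1000.
Codon 2 UCA (Ser): 30.6 per 1000.
Codon 3 GCC (Ala): 43.7 per 1000.
Codon 4 UCA (Ser): 30.6 per 1000.
Codon 5 CAC (His): 34.8 per 1000.
Codon 6 GAC (Asp): 6.3 per 1000.
Lowest frequency is 6.3 at codon 6.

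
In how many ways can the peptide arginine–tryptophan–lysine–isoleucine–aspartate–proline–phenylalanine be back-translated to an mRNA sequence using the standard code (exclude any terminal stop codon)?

576

Arg: 6 codons.
Trp: 1 codon.
Lys: 2 codons.
Ile: 3 codons.
Asp: 2 codons.
Pro: 4 codons.
Phe: 2 codons.
6 × 1 × 2 × 3 × 2 × 4 × 2 = 576.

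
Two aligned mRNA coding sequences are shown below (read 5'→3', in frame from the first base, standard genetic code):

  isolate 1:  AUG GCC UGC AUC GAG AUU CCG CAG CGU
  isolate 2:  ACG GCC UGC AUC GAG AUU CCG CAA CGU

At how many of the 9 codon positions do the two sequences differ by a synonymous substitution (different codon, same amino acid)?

Codon 1: AUG Met / ACG Thr — nonsynonymous.
Codon 2: GCC Ala / GCC Ala — identical.
Codon 3: UGC Cys / UGC Cys — identical.
Codon 4: AUC Ile / AUC Ile — identical.
Codon 5: GAG Glu / GAG Glu — identical.
Codon 6: AUU Ile / AUU Ile — identical.
Codon 7: CCG Pro / CCG Pro — identical.
Codon 8: CAG Gln / CAA Gln — synonymous.
Codon 9: CGU Arg / CGU Arg — identical.
Synonymous differences: 1.

1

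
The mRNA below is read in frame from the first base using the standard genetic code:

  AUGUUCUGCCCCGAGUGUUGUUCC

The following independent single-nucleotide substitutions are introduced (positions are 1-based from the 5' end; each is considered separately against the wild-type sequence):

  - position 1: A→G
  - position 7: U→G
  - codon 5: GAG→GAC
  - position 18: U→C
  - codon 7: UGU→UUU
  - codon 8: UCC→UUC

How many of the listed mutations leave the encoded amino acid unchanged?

Codon 1: AUG (Met) → GUG (Val) — missense.
Codon 3: UGC (Cys) → GGC (Gly) — missense.
Codon 5: GAG (Glu) → GAC (Asp) — missense.
Codon 6: UGU (Cys) → UGC (Cys) — synonymous.
Codon 7: UGU (Cys) → UUU (Phe) — missense.
Codon 8: UCC (Ser) → UUC (Phe) — missense.
Synonymous: 1 of 6.

1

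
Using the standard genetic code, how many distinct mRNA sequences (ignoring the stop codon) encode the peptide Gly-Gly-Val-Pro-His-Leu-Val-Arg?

Gly: 4 codons.
Gly: 4 codons.
Val: 4 codons.
Pro: 4 codons.
His: 2 codons.
Leu: 6 codons.
Val: 4 codons.
Arg: 6 codons.
4 × 4 × 4 × 4 × 2 × 6 × 4 × 6 = 73728.

73728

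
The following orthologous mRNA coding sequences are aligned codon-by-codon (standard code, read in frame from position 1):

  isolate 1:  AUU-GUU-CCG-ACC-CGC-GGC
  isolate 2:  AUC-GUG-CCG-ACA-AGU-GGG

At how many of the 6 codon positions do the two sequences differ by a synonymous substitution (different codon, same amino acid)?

Codon 1: AUU Ile / AUC Ile — synonymous.
Codon 2: GUU Val / GUG Val — synonymous.
Codon 3: CCG Pro / CCG Pro — identical.
Codon 4: ACC Thr / ACA Thr — synonymous.
Codon 5: CGC Arg / AGU Ser — nonsynonymous.
Codon 6: GGC Gly / GGG Gly — synonymous.
Synonymous differences: 4.

4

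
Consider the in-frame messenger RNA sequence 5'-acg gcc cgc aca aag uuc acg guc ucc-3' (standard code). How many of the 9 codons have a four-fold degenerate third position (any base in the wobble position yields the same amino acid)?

7

Codon 1 ACG (Thr): third position 4-fold.
Codon 2 GCC (Ala): third position 4-fold.
Codon 3 CGC (Arg): third position 4-fold.
Codon 4 ACA (Thr): third position 4-fold.
Codon 5 AAG (Lys): third position 2-fold.
Codon 6 UUC (Phe): third position 2-fold.
Codon 7 ACG (Thr): third position 4-fold.
Codon 8 GUC (Val): third position 4-fold.
Codon 9 UCC (Ser): third position 4-fold.
Four-fold degenerate third positions: 7.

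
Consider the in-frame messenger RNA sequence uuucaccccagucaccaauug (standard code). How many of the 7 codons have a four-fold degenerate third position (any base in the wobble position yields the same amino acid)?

1

Codon 1 UUU (Phe): third position 2-fold.
Codon 2 CAC (His): third position 2-fold.
Codon 3 CCC (Pro): third position 4-fold.
Codon 4 AGU (Ser): third position 2-fold.
Codon 5 CAC (His): third position 2-fold.
Codon 6 CAA (Gln): third position 2-fold.
Codon 7 UUG (Leu): third position 2-fold.
Four-fold degenerate third positions: 1.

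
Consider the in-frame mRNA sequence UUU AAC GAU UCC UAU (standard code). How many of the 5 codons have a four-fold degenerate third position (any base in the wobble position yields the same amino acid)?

1

Codon 1 UUU (Phe): third position 2-fold.
Codon 2 AAC (Asn): third position 2-fold.
Codon 3 GAU (Asp): third position 2-fold.
Codon 4 UCC (Ser): third position 4-fold.
Codon 5 UAU (Tyr): third position 2-fold.
Four-fold degenerate third positions: 1.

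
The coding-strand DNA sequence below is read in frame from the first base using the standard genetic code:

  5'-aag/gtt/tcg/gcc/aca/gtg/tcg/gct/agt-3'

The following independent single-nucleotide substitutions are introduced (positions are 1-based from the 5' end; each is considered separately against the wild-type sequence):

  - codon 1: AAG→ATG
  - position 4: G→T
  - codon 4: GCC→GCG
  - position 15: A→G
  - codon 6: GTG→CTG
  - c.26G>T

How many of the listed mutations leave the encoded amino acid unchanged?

2

Codon 1: AAG (Lys) → ATG (Met) — missense.
Codon 2: GTT (Val) → TTT (Phe) — missense.
Codon 4: GCC (Ala) → GCG (Ala) — synonymous.
Codon 5: ACA (Thr) → ACG (Thr) — synonymous.
Codon 6: GTG (Val) → CTG (Leu) — missense.
Codon 9: AGT (Ser) → ATT (Ile) — missense.
Synonymous: 2 of 6.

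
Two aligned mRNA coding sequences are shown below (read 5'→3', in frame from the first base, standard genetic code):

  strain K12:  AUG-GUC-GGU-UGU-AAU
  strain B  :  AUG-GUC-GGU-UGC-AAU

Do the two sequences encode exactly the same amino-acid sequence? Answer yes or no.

Codon 1: AUG Met / AUG Met — identical.
Codon 2: GUC Val / GUC Val — identical.
Codon 3: GGU Gly / GGU Gly — identical.
Codon 4: UGU Cys / UGC Cys — synonymous.
Codon 5: AAU Asn / AAU Asn — identical.
Nonsynonymous differences: 0 → same protein.

yes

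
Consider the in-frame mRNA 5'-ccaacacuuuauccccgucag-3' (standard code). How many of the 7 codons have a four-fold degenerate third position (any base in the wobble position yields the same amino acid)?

Codon 1 CCA (Pro): third position 4-fold.
Codon 2 ACA (Thr): third position 4-fold.
Codon 3 CUU (Leu): third position 4-fold.
Codon 4 UAU (Tyr): third position 2-fold.
Codon 5 CCC (Pro): third position 4-fold.
Codon 6 CGU (Arg): third position 4-fold.
Codon 7 CAG (Gln): third position 2-fold.
Four-fold degenerate third positions: 5.

5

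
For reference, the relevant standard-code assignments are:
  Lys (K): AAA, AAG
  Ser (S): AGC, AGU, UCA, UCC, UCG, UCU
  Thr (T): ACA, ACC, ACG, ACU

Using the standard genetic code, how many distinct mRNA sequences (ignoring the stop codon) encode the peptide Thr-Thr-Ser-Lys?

192

Thr: 4 codons.
Thr: 4 codons.
Ser: 6 codons.
Lys: 2 codons.
4 × 4 × 6 × 2 = 192.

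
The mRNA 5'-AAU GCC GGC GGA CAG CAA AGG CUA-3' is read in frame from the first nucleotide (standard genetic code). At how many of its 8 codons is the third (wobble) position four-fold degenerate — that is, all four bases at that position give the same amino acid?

4

Codon 1 AAU (Asn): third position 2-fold.
Codon 2 GCC (Ala): third position 4-fold.
Codon 3 GGC (Gly): third position 4-fold.
Codon 4 GGA (Gly): third position 4-fold.
Codon 5 CAG (Gln): third position 2-fold.
Codon 6 CAA (Gln): third position 2-fold.
Codon 7 AGG (Arg): third position 2-fold.
Codon 8 CUA (Leu): third position 4-fold.
Four-fold degenerate third positions: 4.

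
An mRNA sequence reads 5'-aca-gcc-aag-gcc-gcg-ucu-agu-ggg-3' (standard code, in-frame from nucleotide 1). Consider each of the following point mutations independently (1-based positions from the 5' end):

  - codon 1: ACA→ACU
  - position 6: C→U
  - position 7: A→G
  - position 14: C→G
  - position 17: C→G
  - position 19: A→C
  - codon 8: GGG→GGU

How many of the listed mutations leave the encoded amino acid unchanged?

3

Codon 1: ACA (Thr) → ACU (Thr) — synonymous.
Codon 2: GCC (Ala) → GCU (Ala) — synonymous.
Codon 3: AAG (Lys) → GAG (Glu) — missense.
Codon 5: GCG (Ala) → GGG (Gly) — missense.
Codon 6: UCU (Ser) → UGU (Cys) — missense.
Codon 7: AGU (Ser) → CGU (Arg) — missense.
Codon 8: GGG (Gly) → GGU (Gly) — synonymous.
Synonymous: 3 of 7.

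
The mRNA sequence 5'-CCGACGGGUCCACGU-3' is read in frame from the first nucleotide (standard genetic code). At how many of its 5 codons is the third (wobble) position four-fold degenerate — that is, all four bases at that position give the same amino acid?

5

Codon 1 CCG (Pro): third position 4-fold.
Codon 2 ACG (Thr): third position 4-fold.
Codon 3 GGU (Gly): third position 4-fold.
Codon 4 CCA (Pro): third position 4-fold.
Codon 5 CGU (Arg): third position 4-fold.
Four-fold degenerate third positions: 5.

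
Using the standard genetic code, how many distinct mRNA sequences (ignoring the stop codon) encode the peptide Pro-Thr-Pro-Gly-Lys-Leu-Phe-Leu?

36864

Pro: 4 codons.
Thr: 4 codons.
Pro: 4 codons.
Gly: 4 codons.
Lys: 2 codons.
Leu: 6 codons.
Phe: 2 codons.
Leu: 6 codons.
4 × 4 × 4 × 4 × 2 × 6 × 2 × 6 = 36864.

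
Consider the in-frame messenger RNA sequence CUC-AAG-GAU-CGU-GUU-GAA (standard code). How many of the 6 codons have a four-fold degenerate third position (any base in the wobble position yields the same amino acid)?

3

Codon 1 CUC (Leu): third position 4-fold.
Codon 2 AAG (Lys): third position 2-fold.
Codon 3 GAU (Asp): third position 2-fold.
Codon 4 CGU (Arg): third position 4-fold.
Codon 5 GUU (Val): third position 4-fold.
Codon 6 GAA (Glu): third position 2-fold.
Four-fold degenerate third positions: 3.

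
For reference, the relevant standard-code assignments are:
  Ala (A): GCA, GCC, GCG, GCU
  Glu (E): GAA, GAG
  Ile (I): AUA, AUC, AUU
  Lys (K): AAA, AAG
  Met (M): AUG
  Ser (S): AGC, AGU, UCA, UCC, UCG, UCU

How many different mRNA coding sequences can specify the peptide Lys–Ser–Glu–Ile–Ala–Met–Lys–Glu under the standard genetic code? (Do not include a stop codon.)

1152

Lys: 2 codons.
Ser: 6 codons.
Glu: 2 codons.
Ile: 3 codons.
Ala: 4 codons.
Met: 1 codon.
Lys: 2 codons.
Glu: 2 codons.
2 × 6 × 2 × 3 × 4 × 1 × 2 × 2 = 1152.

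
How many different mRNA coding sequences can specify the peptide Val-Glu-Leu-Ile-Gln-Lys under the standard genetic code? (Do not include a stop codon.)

Val: 4 codons.
Glu: 2 codons.
Leu: 6 codons.
Ile: 3 codons.
Gln: 2 codons.
Lys: 2 codons.
4 × 2 × 6 × 3 × 2 × 2 = 576.

576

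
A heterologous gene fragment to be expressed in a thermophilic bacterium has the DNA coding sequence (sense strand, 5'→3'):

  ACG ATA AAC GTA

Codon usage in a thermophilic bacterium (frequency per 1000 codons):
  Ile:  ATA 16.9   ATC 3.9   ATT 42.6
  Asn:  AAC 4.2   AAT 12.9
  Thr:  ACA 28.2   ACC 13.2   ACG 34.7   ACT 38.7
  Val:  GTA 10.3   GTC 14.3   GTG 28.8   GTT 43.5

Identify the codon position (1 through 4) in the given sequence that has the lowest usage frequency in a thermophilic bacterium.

Codon 1 ACG (Thr): 34.7 per 1000.
Codon 2 ATA (Ile): 16.9 per 1000.
Codon 3 AAC (Asn): 4.2 per 1000.
Codon 4 GTA (Val): 10.3 per 1000.
Lowest frequency is 4.2 at codon 3.

3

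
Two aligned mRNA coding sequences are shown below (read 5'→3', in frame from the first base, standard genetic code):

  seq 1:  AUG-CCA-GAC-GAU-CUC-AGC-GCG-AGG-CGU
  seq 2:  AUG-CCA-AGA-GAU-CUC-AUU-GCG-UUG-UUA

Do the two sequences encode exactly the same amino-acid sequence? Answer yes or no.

no

Codon 1: AUG Met / AUG Met — identical.
Codon 2: CCA Pro / CCA Pro — identical.
Codon 3: GAC Asp / AGA Arg — nonsynonymous.
Codon 4: GAU Asp / GAU Asp — identical.
Codon 5: CUC Leu / CUC Leu — identical.
Codon 6: AGC Ser / AUU Ile — nonsynonymous.
Codon 7: GCG Ala / GCG Ala — identical.
Codon 8: AGG Arg / UUG Leu — nonsynonymous.
Codon 9: CGU Arg / UUA Leu — nonsynonymous.
Nonsynonymous differences: 4 → different protein.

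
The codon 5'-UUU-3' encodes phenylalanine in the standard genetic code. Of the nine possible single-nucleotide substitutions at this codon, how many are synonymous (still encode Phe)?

1

Position 1: none → 0 synonymous.
Position 2: none → 0 synonymous.
Position 3: UUC → 1 synonymous.
Total: 0 + 0 + 1 = 1.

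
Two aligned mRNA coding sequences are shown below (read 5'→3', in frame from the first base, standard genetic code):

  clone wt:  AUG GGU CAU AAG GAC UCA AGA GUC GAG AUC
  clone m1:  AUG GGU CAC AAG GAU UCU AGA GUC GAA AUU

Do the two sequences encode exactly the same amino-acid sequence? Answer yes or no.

yes

Codon 1: AUG Met / AUG Met — identical.
Codon 2: GGU Gly / GGU Gly — identical.
Codon 3: CAU His / CAC His — synonymous.
Codon 4: AAG Lys / AAG Lys — identical.
Codon 5: GAC Asp / GAU Asp — synonymous.
Codon 6: UCA Ser / UCU Ser — synonymous.
Codon 7: AGA Arg / AGA Arg — identical.
Codon 8: GUC Val / GUC Val — identical.
Codon 9: GAG Glu / GAA Glu — synonymous.
Codon 10: AUC Ile / AUU Ile — synonymous.
Nonsynonymous differences: 0 → same protein.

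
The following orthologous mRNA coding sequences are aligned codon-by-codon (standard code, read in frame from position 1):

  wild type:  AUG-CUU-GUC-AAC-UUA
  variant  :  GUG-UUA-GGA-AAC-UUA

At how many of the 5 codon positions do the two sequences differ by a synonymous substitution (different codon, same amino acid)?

1

Codon 1: AUG Met / GUG Val — nonsynonymous.
Codon 2: CUU Leu / UUA Leu — synonymous.
Codon 3: GUC Val / GGA Gly — nonsynonymous.
Codon 4: AAC Asn / AAC Asn — identical.
Codon 5: UUA Leu / UUA Leu — identical.
Synonymous differences: 1.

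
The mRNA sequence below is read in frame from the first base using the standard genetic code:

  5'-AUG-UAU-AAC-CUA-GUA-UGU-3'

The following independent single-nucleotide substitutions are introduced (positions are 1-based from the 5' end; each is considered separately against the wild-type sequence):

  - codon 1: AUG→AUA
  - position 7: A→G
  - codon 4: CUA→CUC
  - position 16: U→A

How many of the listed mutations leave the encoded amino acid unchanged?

1

Codon 1: AUG (Met) → AUA (Ile) — missense.
Codon 3: AAC (Asn) → GAC (Asp) — missense.
Codon 4: CUA (Leu) → CUC (Leu) — synonymous.
Codon 6: UGU (Cys) → AGU (Ser) — missense.
Synonymous: 1 of 4.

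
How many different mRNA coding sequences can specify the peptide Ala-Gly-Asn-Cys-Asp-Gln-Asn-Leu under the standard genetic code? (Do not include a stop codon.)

3072

Ala: 4 codons.
Gly: 4 codons.
Asn: 2 codons.
Cys: 2 codons.
Asp: 2 codons.
Gln: 2 codons.
Asn: 2 codons.
Leu: 6 codons.
4 × 4 × 2 × 2 × 2 × 2 × 2 × 6 = 3072.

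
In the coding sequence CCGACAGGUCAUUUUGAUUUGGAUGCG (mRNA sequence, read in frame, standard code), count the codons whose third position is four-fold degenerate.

Codon 1 CCG (Pro): third position 4-fold.
Codon 2 ACA (Thr): third position 4-fold.
Codon 3 GGU (Gly): third position 4-fold.
Codon 4 CAU (His): third position 2-fold.
Codon 5 UUU (Phe): third position 2-fold.
Codon 6 GAU (Asp): third position 2-fold.
Codon 7 UUG (Leu): third position 2-fold.
Codon 8 GAU (Asp): third position 2-fold.
Codon 9 GCG (Ala): third position 4-fold.
Four-fold degenerate third positions: 4.

4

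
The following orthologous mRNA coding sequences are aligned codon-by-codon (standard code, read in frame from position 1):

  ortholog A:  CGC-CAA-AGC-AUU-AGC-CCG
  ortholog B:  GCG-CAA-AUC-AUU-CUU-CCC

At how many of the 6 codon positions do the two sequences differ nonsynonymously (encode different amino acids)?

3

Codon 1: CGC Arg / GCG Ala — nonsynonymous.
Codon 2: CAA Gln / CAA Gln — identical.
Codon 3: AGC Ser / AUC Ile — nonsynonymous.
Codon 4: AUU Ile / AUU Ile — identical.
Codon 5: AGC Ser / CUU Leu — nonsynonymous.
Codon 6: CCG Pro / CCC Pro — synonymous.
Nonsynonymous differences: 3.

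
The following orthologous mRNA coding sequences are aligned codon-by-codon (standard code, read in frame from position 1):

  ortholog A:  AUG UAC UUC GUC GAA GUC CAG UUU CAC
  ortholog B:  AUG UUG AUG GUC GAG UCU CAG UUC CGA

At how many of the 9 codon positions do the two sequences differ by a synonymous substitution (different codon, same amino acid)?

2

Codon 1: AUG Met / AUG Met — identical.
Codon 2: UAC Tyr / UUG Leu — nonsynonymous.
Codon 3: UUC Phe / AUG Met — nonsynonymous.
Codon 4: GUC Val / GUC Val — identical.
Codon 5: GAA Glu / GAG Glu — synonymous.
Codon 6: GUC Val / UCU Ser — nonsynonymous.
Codon 7: CAG Gln / CAG Gln — identical.
Codon 8: UUU Phe / UUC Phe — synonymous.
Codon 9: CAC His / CGA Arg — nonsynonymous.
Synonymous differences: 2.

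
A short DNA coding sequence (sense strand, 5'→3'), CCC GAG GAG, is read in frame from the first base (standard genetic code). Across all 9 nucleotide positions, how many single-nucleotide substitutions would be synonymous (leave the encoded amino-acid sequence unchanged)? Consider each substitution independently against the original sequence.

Codon 1 (CCC, Pro): 3 synonymous substitutions.
Codon 2 (GAG, Glu): 1 synonymous substitution.
Codon 3 (GAG, Glu): 1 synonymous substitution.
Total: 3 + 1 + 1 = 5.

5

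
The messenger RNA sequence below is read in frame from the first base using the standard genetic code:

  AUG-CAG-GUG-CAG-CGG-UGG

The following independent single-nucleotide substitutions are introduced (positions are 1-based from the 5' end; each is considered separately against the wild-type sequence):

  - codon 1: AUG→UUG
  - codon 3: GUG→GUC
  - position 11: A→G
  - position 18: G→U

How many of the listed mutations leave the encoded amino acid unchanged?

1

Codon 1: AUG (Met) → UUG (Leu) — missense.
Codon 3: GUG (Val) → GUC (Val) — synonymous.
Codon 4: CAG (Gln) → CGG (Arg) — missense.
Codon 6: UGG (Trp) → UGU (Cys) — missense.
Synonymous: 1 of 4.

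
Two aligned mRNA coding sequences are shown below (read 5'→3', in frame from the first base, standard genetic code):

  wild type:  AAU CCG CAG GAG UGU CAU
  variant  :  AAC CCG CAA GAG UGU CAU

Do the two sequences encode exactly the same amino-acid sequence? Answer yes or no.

Codon 1: AAU Asn / AAC Asn — synonymous.
Codon 2: CCG Pro / CCG Pro — identical.
Codon 3: CAG Gln / CAA Gln — synonymous.
Codon 4: GAG Glu / GAG Glu — identical.
Codon 5: UGU Cys / UGU Cys — identical.
Codon 6: CAU His / CAU His — identical.
Nonsynonymous differences: 0 → same protein.

yes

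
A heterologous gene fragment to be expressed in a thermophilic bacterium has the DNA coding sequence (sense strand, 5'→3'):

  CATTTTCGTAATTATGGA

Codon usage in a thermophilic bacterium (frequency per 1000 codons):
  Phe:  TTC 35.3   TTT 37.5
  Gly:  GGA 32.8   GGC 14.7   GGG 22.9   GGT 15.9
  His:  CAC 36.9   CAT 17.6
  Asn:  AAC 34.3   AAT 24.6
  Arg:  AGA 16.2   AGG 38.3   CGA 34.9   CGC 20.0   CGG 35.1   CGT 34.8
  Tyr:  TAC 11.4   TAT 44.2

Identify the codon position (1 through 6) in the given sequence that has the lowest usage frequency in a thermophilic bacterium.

Codon 1 CAT (His): 17.6 per 1000.
Codon 2 TTT (Phe): 37.5 per 1000.
Codon 3 CGT (Arg): 34.8 per 1000.
Codon 4 AAT (Asn): 24.6 per 1000.
Codon 5 TAT (Tyr): 44.2 per 1000.
Codon 6 GGA (Gly): 32.8 per 1000.
Lowest frequency is 17.6 at codon 1.

1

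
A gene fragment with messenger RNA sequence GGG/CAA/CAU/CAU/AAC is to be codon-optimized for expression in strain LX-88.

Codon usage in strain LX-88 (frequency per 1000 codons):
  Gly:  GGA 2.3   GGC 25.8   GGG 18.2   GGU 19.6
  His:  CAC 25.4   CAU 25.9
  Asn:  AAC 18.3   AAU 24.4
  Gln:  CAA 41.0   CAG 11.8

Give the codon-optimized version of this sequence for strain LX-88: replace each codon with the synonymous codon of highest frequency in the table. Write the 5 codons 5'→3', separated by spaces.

GGC CAA CAU CAU AAU

Codon 1 (Gly): best is GGC at 25.8.
Codon 2 (Gln): best is CAA at 41.0.
Codon 3 (His): best is CAU at 25.9.
Codon 4 (His): best is CAU at 25.9.
Codon 5 (Asn): best is AAU at 24.4.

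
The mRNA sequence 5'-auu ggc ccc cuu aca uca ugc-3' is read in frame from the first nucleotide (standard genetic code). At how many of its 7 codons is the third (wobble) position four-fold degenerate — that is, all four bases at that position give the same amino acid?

Codon 1 AUU (Ile): third position 3-fold.
Codon 2 GGC (Gly): third position 4-fold.
Codon 3 CCC (Pro): third position 4-fold.
Codon 4 CUU (Leu): third position 4-fold.
Codon 5 ACA (Thr): third position 4-fold.
Codon 6 UCA (Ser): third position 4-fold.
Codon 7 UGC (Cys): third position 2-fold.
Four-fold degenerate third positions: 5.

5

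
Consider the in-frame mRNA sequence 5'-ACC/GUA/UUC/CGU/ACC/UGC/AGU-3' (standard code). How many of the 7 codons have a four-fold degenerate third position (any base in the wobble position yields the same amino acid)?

4

Codon 1 ACC (Thr): third position 4-fold.
Codon 2 GUA (Val): third position 4-fold.
Codon 3 UUC (Phe): third position 2-fold.
Codon 4 CGU (Arg): third position 4-fold.
Codon 5 ACC (Thr): third position 4-fold.
Codon 6 UGC (Cys): third position 2-fold.
Codon 7 AGU (Ser): third position 2-fold.
Four-fold degenerate third positions: 4.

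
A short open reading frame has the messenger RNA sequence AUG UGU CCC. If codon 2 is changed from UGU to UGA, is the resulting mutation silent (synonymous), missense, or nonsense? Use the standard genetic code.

Position 6 falls in codon 2: UGU → Cys.
After the substitution the codon is UGA → Stop.
The new codon is a stop codon, so this is a nonsense mutation.

nonsense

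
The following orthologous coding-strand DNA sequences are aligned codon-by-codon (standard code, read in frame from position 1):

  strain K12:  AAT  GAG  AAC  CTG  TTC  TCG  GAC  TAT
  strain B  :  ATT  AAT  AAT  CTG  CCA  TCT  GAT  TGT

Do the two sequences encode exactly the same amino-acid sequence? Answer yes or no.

Codon 1: AAT Asn / ATT Ile — nonsynonymous.
Codon 2: GAG Glu / AAT Asn — nonsynonymous.
Codon 3: AAC Asn / AAT Asn — synonymous.
Codon 4: CTG Leu / CTG Leu — identical.
Codon 5: TTC Phe / CCA Pro — nonsynonymous.
Codon 6: TCG Ser / TCT Ser — synonymous.
Codon 7: GAC Asp / GAT Asp — synonymous.
Codon 8: TAT Tyr / TGT Cys — nonsynonymous.
Nonsynonymous differences: 4 → different protein.

no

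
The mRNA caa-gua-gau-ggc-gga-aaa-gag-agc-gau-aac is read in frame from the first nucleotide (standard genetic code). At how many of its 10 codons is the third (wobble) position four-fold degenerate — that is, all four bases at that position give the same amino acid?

Codon 1 CAA (Gln): third position 2-fold.
Codon 2 GUA (Val): third position 4-fold.
Codon 3 GAU (Asp): third position 2-fold.
Codon 4 GGC (Gly): third position 4-fold.
Codon 5 GGA (Gly): third position 4-fold.
Codon 6 AAA (Lys): third position 2-fold.
Codon 7 GAG (Glu): third position 2-fold.
Codon 8 AGC (Ser): third position 2-fold.
Codon 9 GAU (Asp): third position 2-fold.
Codon 10 AAC (Asn): third position 2-fold.
Four-fold degenerate third positions: 3.

3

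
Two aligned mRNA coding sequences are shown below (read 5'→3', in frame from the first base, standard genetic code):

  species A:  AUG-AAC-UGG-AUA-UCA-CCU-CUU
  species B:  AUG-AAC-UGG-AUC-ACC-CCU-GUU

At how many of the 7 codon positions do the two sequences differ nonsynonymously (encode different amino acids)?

Codon 1: AUG Met / AUG Met — identical.
Codon 2: AAC Asn / AAC Asn — identical.
Codon 3: UGG Trp / UGG Trp — identical.
Codon 4: AUA Ile / AUC Ile — synonymous.
Codon 5: UCA Ser / ACC Thr — nonsynonymous.
Codon 6: CCU Pro / CCU Pro — identical.
Codon 7: CUU Leu / GUU Val — nonsynonymous.
Nonsynonymous differences: 2.

2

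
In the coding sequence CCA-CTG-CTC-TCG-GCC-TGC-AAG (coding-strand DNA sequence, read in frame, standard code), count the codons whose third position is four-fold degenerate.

Codon 1 CCA (Pro): third position 4-fold.
Codon 2 CTG (Leu): third position 4-fold.
Codon 3 CTC (Leu): third position 4-fold.
Codon 4 TCG (Ser): third position 4-fold.
Codon 5 GCC (Ala): third position 4-fold.
Codon 6 TGC (Cys): third position 2-fold.
Codon 7 AAG (Lys): third position 2-fold.
Four-fold degenerate third positions: 5.

5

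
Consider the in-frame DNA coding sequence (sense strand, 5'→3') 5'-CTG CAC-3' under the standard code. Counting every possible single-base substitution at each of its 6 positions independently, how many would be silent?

5

Codon 1 (CTG, Leu): 4 synonymous substitutions.
Codon 2 (CAC, His): 1 synonymous substitution.
Total: 4 + 1 = 5.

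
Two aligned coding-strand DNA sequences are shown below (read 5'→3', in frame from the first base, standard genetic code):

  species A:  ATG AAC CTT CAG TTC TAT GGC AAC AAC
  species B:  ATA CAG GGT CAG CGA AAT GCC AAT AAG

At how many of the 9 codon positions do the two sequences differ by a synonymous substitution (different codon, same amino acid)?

1

Codon 1: ATG Met / ATA Ile — nonsynonymous.
Codon 2: AAC Asn / CAG Gln — nonsynonymous.
Codon 3: CTT Leu / GGT Gly — nonsynonymous.
Codon 4: CAG Gln / CAG Gln — identical.
Codon 5: TTC Phe / CGA Arg — nonsynonymous.
Codon 6: TAT Tyr / AAT Asn — nonsynonymous.
Codon 7: GGC Gly / GCC Ala — nonsynonymous.
Codon 8: AAC Asn / AAT Asn — synonymous.
Codon 9: AAC Asn / AAG Lys — nonsynonymous.
Synonymous differences: 1.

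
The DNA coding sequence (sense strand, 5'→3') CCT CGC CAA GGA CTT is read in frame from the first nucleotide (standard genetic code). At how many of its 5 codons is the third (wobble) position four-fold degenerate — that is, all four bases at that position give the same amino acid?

4

Codon 1 CCT (Pro): third position 4-fold.
Codon 2 CGC (Arg): third position 4-fold.
Codon 3 CAA (Gln): third position 2-fold.
Codon 4 GGA (Gly): third position 4-fold.
Codon 5 CTT (Leu): third position 4-fold.
Four-fold degenerate third positions: 4.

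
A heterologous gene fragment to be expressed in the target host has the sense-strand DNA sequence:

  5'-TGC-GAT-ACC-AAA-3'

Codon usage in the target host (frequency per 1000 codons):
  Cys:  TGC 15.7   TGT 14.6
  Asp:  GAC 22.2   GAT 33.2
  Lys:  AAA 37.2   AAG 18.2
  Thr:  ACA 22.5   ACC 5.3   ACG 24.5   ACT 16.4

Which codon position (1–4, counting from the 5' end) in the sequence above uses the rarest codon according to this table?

3

Codon 1 TGC (Cys): 15.7 per 1000.
Codon 2 GAT (Asp): 33.2 per 1000.
Codon 3 ACC (Thr): 5.3 per 1000.
Codon 4 AAA (Lys): 37.2 per 1000.
Lowest frequency is 5.3 at codon 3.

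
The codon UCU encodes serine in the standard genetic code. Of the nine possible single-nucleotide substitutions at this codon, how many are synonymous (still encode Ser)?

Position 1: none → 0 synonymous.
Position 2: none → 0 synonymous.
Position 3: UCC, UCA, UCG → 3 synonymous.
Total: 0 + 0 + 3 = 3.

3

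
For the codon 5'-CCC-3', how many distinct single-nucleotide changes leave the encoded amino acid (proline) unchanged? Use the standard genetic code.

Position 1: none → 0 synonymous.
Position 2: none → 0 synonymous.
Position 3: CCU, CCA, CCG → 3 synonymous.
Total: 0 + 0 + 3 = 3.

3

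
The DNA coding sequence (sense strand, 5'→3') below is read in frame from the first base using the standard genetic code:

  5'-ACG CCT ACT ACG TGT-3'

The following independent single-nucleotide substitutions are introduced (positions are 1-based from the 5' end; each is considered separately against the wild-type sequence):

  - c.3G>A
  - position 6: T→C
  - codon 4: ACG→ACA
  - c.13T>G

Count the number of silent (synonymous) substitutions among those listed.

Codon 1: ACG (Thr) → ACA (Thr) — synonymous.
Codon 2: CCT (Pro) → CCC (Pro) — synonymous.
Codon 4: ACG (Thr) → ACA (Thr) — synonymous.
Codon 5: TGT (Cys) → GGT (Gly) — missense.
Synonymous: 3 of 4.

3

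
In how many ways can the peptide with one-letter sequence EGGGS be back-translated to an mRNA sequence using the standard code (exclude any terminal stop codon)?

768

Glu: 2 codons.
Gly: 4 codons.
Gly: 4 codons.
Gly: 4 codons.
Ser: 6 codons.
2 × 4 × 4 × 4 × 6 = 768.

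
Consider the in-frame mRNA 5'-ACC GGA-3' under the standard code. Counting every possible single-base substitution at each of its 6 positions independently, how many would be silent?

Codon 1 (ACC, Thr): 3 synonymous substitutions.
Codon 2 (GGA, Gly): 3 synonymous substitutions.
Total: 3 + 3 = 6.

6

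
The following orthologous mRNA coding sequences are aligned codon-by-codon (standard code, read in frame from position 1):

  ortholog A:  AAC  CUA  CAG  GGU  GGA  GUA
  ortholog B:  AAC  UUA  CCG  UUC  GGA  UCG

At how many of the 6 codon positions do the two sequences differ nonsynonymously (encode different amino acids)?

3

Codon 1: AAC Asn / AAC Asn — identical.
Codon 2: CUA Leu / UUA Leu — synonymous.
Codon 3: CAG Gln / CCG Pro — nonsynonymous.
Codon 4: GGU Gly / UUC Phe — nonsynonymous.
Codon 5: GGA Gly / GGA Gly — identical.
Codon 6: GUA Val / UCG Ser — nonsynonymous.
Nonsynonymous differences: 3.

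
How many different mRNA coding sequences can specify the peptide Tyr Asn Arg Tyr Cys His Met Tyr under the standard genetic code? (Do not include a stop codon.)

384

Tyr: 2 codons.
Asn: 2 codons.
Arg: 6 codons.
Tyr: 2 codons.
Cys: 2 codons.
His: 2 codons.
Met: 1 codon.
Tyr: 2 codons.
2 × 2 × 6 × 2 × 2 × 2 × 1 × 2 = 384.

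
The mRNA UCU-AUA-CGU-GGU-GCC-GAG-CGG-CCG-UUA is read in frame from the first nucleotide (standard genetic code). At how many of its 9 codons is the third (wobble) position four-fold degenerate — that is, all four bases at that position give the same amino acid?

6

Codon 1 UCU (Ser): third position 4-fold.
Codon 2 AUA (Ile): third position 3-fold.
Codon 3 CGU (Arg): third position 4-fold.
Codon 4 GGU (Gly): third position 4-fold.
Codon 5 GCC (Ala): third position 4-fold.
Codon 6 GAG (Glu): third position 2-fold.
Codon 7 CGG (Arg): third position 4-fold.
Codon 8 CCG (Pro): third position 4-fold.
Codon 9 UUA (Leu): third position 2-fold.
Four-fold degenerate third positions: 6.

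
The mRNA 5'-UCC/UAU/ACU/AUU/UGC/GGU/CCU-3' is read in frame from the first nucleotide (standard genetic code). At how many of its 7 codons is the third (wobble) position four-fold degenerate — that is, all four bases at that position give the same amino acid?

Codon 1 UCC (Ser): third position 4-fold.
Codon 2 UAU (Tyr): third position 2-fold.
Codon 3 ACU (Thr): third position 4-fold.
Codon 4 AUU (Ile): third position 3-fold.
Codon 5 UGC (Cys): third position 2-fold.
Codon 6 GGU (Gly): third position 4-fold.
Codon 7 CCU (Pro): third position 4-fold.
Four-fold degenerate third positions: 4.

4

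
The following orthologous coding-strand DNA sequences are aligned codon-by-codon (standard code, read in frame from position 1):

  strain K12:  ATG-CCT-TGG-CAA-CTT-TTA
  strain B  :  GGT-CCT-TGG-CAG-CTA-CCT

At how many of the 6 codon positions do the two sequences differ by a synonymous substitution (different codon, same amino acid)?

Codon 1: ATG Met / GGT Gly — nonsynonymous.
Codon 2: CCT Pro / CCT Pro — identical.
Codon 3: TGG Trp / TGG Trp — identical.
Codon 4: CAA Gln / CAG Gln — synonymous.
Codon 5: CTT Leu / CTA Leu — synonymous.
Codon 6: TTA Leu / CCT Pro — nonsynonymous.
Synonymous differences: 2.

2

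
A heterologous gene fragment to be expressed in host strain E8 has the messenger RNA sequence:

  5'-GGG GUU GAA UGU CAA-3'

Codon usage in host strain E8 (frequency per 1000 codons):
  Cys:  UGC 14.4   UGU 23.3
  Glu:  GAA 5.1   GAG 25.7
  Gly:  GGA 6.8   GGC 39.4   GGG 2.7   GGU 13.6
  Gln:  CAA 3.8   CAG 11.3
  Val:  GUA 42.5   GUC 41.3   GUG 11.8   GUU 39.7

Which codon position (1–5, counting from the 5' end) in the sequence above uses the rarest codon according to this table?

Codon 1 GGG (Gly): 2.7 per 1000.
Codon 2 GUU (Val): 39.7 per 1000.
Codon 3 GAA (Glu): 5.1 per 1000.
Codon 4 UGU (Cys): 23.3 per 1000.
Codon 5 CAA (Gln): 3.8 per 1000.
Lowest frequency is 2.7 at codon 1.

1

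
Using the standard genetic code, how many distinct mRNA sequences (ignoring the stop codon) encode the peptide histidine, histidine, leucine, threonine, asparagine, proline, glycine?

3072

His: 2 codons.
His: 2 codons.
Leu: 6 codons.
Thr: 4 codons.
Asn: 2 codons.
Pro: 4 codons.
Gly: 4 codons.
2 × 2 × 6 × 4 × 2 × 4 × 4 = 3072.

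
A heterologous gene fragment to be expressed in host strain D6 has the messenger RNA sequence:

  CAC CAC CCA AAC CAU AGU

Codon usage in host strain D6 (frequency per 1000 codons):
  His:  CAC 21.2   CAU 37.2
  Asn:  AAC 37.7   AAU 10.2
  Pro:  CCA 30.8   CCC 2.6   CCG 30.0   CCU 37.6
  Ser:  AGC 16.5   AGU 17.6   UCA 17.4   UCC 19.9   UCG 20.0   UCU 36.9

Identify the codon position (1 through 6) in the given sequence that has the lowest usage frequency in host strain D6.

6

Codon 1 CAC (His): 21.2 per 1000.
Codon 2 CAC (His): 21.2 per 1000.
Codon 3 CCA (Pro): 30.8 per 1000.
Codon 4 AAC (Asn): 37.7 per 1000.
Codon 5 CAU (His): 37.2 per 1000.
Codon 6 AGU (Ser): 17.6 per 1000.
Lowest frequency is 17.6 at codon 6.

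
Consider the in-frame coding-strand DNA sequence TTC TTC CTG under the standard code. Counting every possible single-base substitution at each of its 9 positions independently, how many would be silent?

6

Codon 1 (TTC, Phe): 1 synonymous substitution.
Codon 2 (TTC, Phe): 1 synonymous substitution.
Codon 3 (CTG, Leu): 4 synonymous substitutions.
Total: 1 + 1 + 4 = 6.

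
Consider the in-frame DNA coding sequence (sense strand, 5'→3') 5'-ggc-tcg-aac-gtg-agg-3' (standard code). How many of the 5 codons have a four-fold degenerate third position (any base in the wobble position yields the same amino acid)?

3

Codon 1 GGC (Gly): third position 4-fold.
Codon 2 TCG (Ser): third position 4-fold.
Codon 3 AAC (Asn): third position 2-fold.
Codon 4 GTG (Val): third position 4-fold.
Codon 5 AGG (Arg): third position 2-fold.
Four-fold degenerate third positions: 3.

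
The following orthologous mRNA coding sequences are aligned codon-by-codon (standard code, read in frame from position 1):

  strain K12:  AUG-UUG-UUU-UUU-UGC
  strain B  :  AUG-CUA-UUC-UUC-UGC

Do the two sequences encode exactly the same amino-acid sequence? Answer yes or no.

yes

Codon 1: AUG Met / AUG Met — identical.
Codon 2: UUG Leu / CUA Leu — synonymous.
Codon 3: UUU Phe / UUC Phe — synonymous.
Codon 4: UUU Phe / UUC Phe — synonymous.
Codon 5: UGC Cys / UGC Cys — identical.
Nonsynonymous differences: 0 → same protein.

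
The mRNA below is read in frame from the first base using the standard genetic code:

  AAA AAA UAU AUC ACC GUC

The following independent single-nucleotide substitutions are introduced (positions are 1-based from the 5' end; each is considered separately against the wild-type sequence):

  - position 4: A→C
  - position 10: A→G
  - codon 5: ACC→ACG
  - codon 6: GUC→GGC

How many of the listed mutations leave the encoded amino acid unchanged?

1

Codon 2: AAA (Lys) → CAA (Gln) — missense.
Codon 4: AUC (Ile) → GUC (Val) — missense.
Codon 5: ACC (Thr) → ACG (Thr) — synonymous.
Codon 6: GUC (Val) → GGC (Gly) — missense.
Synonymous: 1 of 4.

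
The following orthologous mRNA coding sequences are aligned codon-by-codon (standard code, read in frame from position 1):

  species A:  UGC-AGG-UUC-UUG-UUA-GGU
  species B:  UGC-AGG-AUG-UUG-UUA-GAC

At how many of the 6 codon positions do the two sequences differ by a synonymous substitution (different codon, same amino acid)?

Codon 1: UGC Cys / UGC Cys — identical.
Codon 2: AGG Arg / AGG Arg — identical.
Codon 3: UUC Phe / AUG Met — nonsynonymous.
Codon 4: UUG Leu / UUG Leu — identical.
Codon 5: UUA Leu / UUA Leu — identical.
Codon 6: GGU Gly / GAC Asp — nonsynonymous.
Synonymous differences: 0.

0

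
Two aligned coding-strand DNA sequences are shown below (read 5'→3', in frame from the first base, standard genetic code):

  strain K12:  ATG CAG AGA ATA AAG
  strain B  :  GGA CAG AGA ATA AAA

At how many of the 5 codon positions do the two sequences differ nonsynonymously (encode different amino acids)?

Codon 1: ATG Met / GGA Gly — nonsynonymous.
Codon 2: CAG Gln / CAG Gln — identical.
Codon 3: AGA Arg / AGA Arg — identical.
Codon 4: ATA Ile / ATA Ile — identical.
Codon 5: AAG Lys / AAA Lys — synonymous.
Nonsynonymous differences: 1.

1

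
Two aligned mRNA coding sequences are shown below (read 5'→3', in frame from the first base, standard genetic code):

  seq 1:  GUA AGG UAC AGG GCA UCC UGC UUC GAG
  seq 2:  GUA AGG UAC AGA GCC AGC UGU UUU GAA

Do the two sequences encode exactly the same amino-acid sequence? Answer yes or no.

yes

Codon 1: GUA Val / GUA Val — identical.
Codon 2: AGG Arg / AGG Arg — identical.
Codon 3: UAC Tyr / UAC Tyr — identical.
Codon 4: AGG Arg / AGA Arg — synonymous.
Codon 5: GCA Ala / GCC Ala — synonymous.
Codon 6: UCC Ser / AGC Ser — synonymous.
Codon 7: UGC Cys / UGU Cys — synonymous.
Codon 8: UUC Phe / UUU Phe — synonymous.
Codon 9: GAG Glu / GAA Glu — synonymous.
Nonsynonymous differences: 0 → same protein.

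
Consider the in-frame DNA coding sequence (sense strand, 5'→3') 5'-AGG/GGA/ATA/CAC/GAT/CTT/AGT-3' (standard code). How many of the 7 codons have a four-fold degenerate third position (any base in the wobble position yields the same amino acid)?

Codon 1 AGG (Arg): third position 2-fold.
Codon 2 GGA (Gly): third position 4-fold.
Codon 3 ATA (Ile): third position 3-fold.
Codon 4 CAC (His): third position 2-fold.
Codon 5 GAT (Asp): third position 2-fold.
Codon 6 CTT (Leu): third position 4-fold.
Codon 7 AGT (Ser): third position 2-fold.
Four-fold degenerate third positions: 2.

2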